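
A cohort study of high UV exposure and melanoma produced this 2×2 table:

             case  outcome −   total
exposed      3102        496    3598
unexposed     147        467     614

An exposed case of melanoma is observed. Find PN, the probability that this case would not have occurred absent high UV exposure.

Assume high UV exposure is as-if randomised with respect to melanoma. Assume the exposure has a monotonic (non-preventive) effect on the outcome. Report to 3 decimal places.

PN ≈ 0.722

p₁ = P(outcome | exposed) = 3102/3598 = 0.86215
p₀ = P(outcome | unexposed) = 147/614 = 0.23941
Under exogeneity and monotonicity, PN = (p₁ − p₀) / p₁.
PN = (0.86215 − 0.23941) / 0.86215 = 0.62273 / 0.86215 ≈ 0.7223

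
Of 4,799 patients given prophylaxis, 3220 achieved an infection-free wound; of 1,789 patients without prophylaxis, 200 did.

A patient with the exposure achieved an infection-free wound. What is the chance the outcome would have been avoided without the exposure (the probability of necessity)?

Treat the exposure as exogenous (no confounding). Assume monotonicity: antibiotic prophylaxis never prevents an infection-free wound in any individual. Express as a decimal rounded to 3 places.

p₁ = P(outcome | exposed) = 3220/4799 = 0.67097
p₀ = P(outcome | unexposed) = 200/1789 = 0.11179
Under exogeneity and monotonicity, PN = (p₁ − p₀) / p₁.
PN = (0.67097 − 0.11179) / 0.67097 = 0.55918 / 0.67097 ≈ 0.8334

PN ≈ 0.833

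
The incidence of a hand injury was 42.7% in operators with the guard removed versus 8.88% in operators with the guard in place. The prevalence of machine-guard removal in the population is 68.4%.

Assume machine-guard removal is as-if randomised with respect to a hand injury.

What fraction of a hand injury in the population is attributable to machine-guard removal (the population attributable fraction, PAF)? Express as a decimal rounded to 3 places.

PAF ≈ 0.723

p₁ = 0.427, p₀ = 0.0888.
Overall risk P(Y=1) = π·p₁ + (1−π)·p₀ = 0.684×0.427 + 0.316×0.0888 = 0.32013.
Under exogeneity, PAF = [P(Y=1) − p₀] / P(Y=1).
PAF = (0.32013 − 0.0888) / 0.32013 ≈ 0.7226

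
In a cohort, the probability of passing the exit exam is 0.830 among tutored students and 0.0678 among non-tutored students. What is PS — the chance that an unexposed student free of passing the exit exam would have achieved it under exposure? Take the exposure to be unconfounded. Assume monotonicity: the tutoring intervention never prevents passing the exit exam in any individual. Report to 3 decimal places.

Let p₁ = 0.83, p₀ = 0.0678.
Under exogeneity and monotonicity, PS = (p₁ − p₀) / (1 − p₀).
PS = (0.83 − 0.0678) / (1 − 0.0678) = 0.7622 / 0.9322 ≈ 0.8176

PS ≈ 0.818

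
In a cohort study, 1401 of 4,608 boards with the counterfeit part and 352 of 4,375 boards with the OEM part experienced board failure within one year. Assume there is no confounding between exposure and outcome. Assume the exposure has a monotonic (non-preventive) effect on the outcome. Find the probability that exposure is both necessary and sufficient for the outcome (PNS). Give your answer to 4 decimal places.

p₁ = P(outcome | exposed) = 1401/4608 = 0.30404
p₀ = P(outcome | unexposed) = 352/4375 = 0.080457
Under exogeneity and monotonicity, PNS = p₁ − p₀.
PNS = 0.30404 − 0.080457 = 0.22358

PNS ≈ 0.2236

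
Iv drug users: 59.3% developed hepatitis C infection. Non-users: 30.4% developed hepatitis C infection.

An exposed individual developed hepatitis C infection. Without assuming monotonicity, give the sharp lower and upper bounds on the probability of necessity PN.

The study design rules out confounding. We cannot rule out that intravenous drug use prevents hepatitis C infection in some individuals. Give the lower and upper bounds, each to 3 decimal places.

p₁ = 0.593, p₀ = 0.304.
Under exogeneity alone the bounds on PN are max{0,(p₁−p₀)/p₁} ≤ PN ≤ min{1,(1−p₀)/p₁}.
  lower = (p₁ − p₀)/p₁ = 0.289 / 0.593 ≈ 0.4874
  upper = min{1, (1 − p₀)/p₁} = 0.696 / 0.593 ≈ 1.1737 → capped at 1

0.487 ≤ PN ≤ 1.000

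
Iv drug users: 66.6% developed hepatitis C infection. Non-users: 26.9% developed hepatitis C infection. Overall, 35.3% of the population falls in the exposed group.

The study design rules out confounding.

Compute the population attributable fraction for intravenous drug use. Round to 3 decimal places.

PAF ≈ 0.343

p₁ = 0.666, p₀ = 0.269.
Overall risk P(Y=1) = π·p₁ + (1−π)·p₀ = 0.353×0.666 + 0.647×0.269 = 0.40914.
Under exogeneity, PAF = [P(Y=1) − p₀] / P(Y=1).
PAF = (0.40914 − 0.269) / 0.40914 ≈ 0.3425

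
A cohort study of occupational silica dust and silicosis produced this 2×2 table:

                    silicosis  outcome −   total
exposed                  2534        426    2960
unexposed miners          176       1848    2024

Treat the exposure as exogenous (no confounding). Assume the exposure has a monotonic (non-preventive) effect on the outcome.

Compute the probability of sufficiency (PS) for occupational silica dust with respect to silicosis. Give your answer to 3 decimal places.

p₁ = P(outcome | exposed) = 2534/2960 = 0.85608
p₀ = P(outcome | unexposed) = 176/2024 = 0.086957
Under exogeneity and monotonicity, PS = (p₁ − p₀)/(1 − p₀).
PS = (0.85608 − 0.086957) / 0.91304 ≈ 0.8424

PS ≈ 0.842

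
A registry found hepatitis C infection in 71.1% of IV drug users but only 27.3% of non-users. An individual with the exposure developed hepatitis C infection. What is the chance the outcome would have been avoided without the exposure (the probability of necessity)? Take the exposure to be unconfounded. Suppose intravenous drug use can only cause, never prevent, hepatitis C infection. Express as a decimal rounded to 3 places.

PN ≈ 0.616

p₁ = 0.711, p₀ = 0.273.
Under exogeneity and monotonicity, PN = (p₁ − p₀) / p₁.
PN = (0.711 − 0.273) / 0.711 = 0.438 / 0.711 ≈ 0.6160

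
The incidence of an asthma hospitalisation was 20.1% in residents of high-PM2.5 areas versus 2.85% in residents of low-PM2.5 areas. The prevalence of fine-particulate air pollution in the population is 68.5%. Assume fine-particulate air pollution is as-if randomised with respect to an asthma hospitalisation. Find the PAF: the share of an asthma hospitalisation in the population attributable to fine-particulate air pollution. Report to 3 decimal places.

p₁ = 0.201, p₀ = 0.0285.
Overall risk P(Y=1) = π·p₁ + (1−π)·p₀ = 0.685×0.201 + 0.315×0.0285 = 0.14666.
Under exogeneity, PAF = [P(Y=1) − p₀] / P(Y=1).
PAF = (0.14666 − 0.0285) / 0.14666 ≈ 0.8057

PAF ≈ 0.806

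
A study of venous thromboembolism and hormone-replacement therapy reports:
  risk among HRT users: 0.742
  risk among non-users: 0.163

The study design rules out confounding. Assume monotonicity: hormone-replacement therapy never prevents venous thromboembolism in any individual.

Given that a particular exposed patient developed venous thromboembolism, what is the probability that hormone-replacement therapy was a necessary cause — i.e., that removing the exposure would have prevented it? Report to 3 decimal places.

Let p₁ = 0.742, p₀ = 0.163.
Under exogeneity and monotonicity, PN = (p₁ − p₀) / p₁.
PN = (0.742 − 0.163) / 0.742 = 0.579 / 0.742 ≈ 0.7803

PN ≈ 0.780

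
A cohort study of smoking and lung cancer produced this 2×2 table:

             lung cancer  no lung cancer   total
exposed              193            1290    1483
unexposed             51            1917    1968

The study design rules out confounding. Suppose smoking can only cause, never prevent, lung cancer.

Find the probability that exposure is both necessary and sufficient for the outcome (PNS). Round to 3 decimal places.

PNS ≈ 0.104

p₁ = P(outcome | exposed) = 193/1483 = 0.13014
p₀ = P(outcome | unexposed) = 51/1968 = 0.025915
Under exogeneity and monotonicity, PNS = p₁ − p₀.
PNS = 0.13014 − 0.025915 = 0.10423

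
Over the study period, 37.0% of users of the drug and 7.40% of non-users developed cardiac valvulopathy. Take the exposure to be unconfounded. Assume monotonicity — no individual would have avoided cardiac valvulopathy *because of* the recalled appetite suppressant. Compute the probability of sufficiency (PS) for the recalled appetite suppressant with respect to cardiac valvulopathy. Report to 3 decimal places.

PS ≈ 0.320

p₁ = 0.37, p₀ = 0.074.
Under exogeneity and monotonicity, PS = (p₁ − p₀) / (1 − p₀).
PS = (0.37 − 0.074) / (1 − 0.074) = 0.296 / 0.926 ≈ 0.3197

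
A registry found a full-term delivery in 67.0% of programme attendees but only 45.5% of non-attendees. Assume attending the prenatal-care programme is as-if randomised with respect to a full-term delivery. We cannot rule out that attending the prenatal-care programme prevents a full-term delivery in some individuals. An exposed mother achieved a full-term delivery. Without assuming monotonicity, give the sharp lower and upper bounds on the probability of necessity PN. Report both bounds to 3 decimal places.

p₁ = 0.67, p₀ = 0.455.
Under exogeneity alone the bounds on PN are max{0,(p₁−p₀)/p₁} ≤ PN ≤ min{1,(1−p₀)/p₁}.
  lower = (p₁ − p₀)/p₁ = 0.215 / 0.67 ≈ 0.3209
  upper = min{1, (1 − p₀)/p₁} = 0.545 / 0.67 ≈ 0.8134

0.321 ≤ PN ≤ 0.813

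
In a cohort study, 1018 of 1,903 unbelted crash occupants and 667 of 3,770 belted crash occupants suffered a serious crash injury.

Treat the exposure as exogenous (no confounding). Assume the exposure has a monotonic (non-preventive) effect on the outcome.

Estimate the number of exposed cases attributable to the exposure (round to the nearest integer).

about 681 cases

p₁ = P(outcome | exposed) = 1018/1903 = 0.53494
p₀ = P(outcome | unexposed) = 667/3770 = 0.17692
PN = (p₁ − p₀)/p₁ = (0.53494 − 0.17692) / 0.53494 ≈ 0.66927.
Attributable cases ≈ PN × (exposed cases) = 0.66927 × 1018 ≈ 681.32.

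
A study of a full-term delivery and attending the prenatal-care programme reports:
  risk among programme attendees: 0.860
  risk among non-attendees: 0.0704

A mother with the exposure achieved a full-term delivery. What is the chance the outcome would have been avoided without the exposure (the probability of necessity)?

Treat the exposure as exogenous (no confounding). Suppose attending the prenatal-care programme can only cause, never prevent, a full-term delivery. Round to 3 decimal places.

PN ≈ 0.918

Let p₁ = 0.86, p₀ = 0.0704.
Under exogeneity and monotonicity, PN = (p₁ − p₀) / p₁.
PN = (0.86 − 0.0704) / 0.86 = 0.7896 / 0.86 ≈ 0.9181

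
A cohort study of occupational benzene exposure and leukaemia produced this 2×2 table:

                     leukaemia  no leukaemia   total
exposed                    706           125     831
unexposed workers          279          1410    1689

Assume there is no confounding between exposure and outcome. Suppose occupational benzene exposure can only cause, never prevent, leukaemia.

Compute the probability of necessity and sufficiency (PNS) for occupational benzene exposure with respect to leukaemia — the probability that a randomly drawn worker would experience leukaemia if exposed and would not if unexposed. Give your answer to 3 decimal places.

PNS ≈ 0.684

p₁ = P(outcome | exposed) = 706/831 = 0.84958
p₀ = P(outcome | unexposed) = 279/1689 = 0.16519
Under exogeneity and monotonicity, PNS = p₁ − p₀.
PNS = 0.84958 − 0.16519 = 0.68439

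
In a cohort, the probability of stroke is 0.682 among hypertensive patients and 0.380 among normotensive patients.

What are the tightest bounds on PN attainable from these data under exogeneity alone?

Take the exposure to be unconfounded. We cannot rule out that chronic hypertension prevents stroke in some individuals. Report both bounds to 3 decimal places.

Let p₁ = 0.682, p₀ = 0.38.
Under exogeneity alone the bounds on PN are max{0,(p₁−p₀)/p₁} ≤ PN ≤ min{1,(1−p₀)/p₁}.
  lower = (p₁ − p₀)/p₁ = 0.302 / 0.682 ≈ 0.4428
  upper = min{1, (1 − p₀)/p₁} = 0.62 / 0.682 ≈ 0.9091

0.443 ≤ PN ≤ 0.909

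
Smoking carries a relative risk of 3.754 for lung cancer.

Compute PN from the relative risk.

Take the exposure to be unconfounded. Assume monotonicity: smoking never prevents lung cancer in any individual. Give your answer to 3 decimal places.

PN ≈ 0.734

Under exogeneity and monotonicity, PN = (RR − 1) / RR = 1 − 1/RR.
PN = (3.754 − 1) / 3.754 = 2.754 / 3.754 ≈ 0.7336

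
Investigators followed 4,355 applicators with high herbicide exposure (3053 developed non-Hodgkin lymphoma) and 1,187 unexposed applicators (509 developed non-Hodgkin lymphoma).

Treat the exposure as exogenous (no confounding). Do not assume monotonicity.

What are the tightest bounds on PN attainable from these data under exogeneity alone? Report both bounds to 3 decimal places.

p₁ = P(outcome | exposed) = 3053/4355 = 0.70103
p₀ = P(outcome | unexposed) = 509/1187 = 0.42881
Under exogeneity alone the bounds on PN are max{0,(p₁−p₀)/p₁} ≤ PN ≤ min{1,(1−p₀)/p₁}.
  lower = (p₁ − p₀)/p₁ = 0.27222 / 0.70103 ≈ 0.3883
  upper = min{1, (1 − p₀)/p₁} = 0.57119 / 0.70103 ≈ 0.8148

0.388 ≤ PN ≤ 0.815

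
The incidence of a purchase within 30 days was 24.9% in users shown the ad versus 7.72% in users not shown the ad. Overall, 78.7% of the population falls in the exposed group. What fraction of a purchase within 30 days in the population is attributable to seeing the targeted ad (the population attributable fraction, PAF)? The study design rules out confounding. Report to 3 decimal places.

PAF ≈ 0.637

p₁ = 0.249, p₀ = 0.0772.
Overall risk P(Y=1) = π·p₁ + (1−π)·p₀ = 0.787×0.249 + 0.213×0.0772 = 0.21241.
Under exogeneity, PAF = [P(Y=1) − p₀] / P(Y=1).
PAF = (0.21241 − 0.0772) / 0.21241 ≈ 0.6365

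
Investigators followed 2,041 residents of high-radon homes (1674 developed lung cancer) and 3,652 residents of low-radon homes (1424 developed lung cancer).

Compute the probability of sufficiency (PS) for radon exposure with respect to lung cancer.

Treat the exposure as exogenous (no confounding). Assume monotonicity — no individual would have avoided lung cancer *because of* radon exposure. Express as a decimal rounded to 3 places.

PS ≈ 0.705

p₁ = P(outcome | exposed) = 1674/2041 = 0.82019
p₀ = P(outcome | unexposed) = 1424/3652 = 0.38992
Under exogeneity and monotonicity, PS = (p₁ − p₀) / (1 − p₀).
PS = (0.82019 − 0.38992) / (1 − 0.38992) = 0.43026 / 0.61008 ≈ 0.7053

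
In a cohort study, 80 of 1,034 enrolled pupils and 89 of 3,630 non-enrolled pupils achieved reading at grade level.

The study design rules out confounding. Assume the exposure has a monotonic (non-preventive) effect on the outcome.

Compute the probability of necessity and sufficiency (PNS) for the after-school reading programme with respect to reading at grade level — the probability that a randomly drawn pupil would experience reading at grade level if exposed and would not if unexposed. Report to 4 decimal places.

p₁ = P(outcome | exposed) = 80/1034 = 0.077369
p₀ = P(outcome | unexposed) = 89/3630 = 0.024518
Under exogeneity and monotonicity, PNS = p₁ − p₀.
PNS = 0.077369 − 0.024518 = 0.052852

PNS ≈ 0.0529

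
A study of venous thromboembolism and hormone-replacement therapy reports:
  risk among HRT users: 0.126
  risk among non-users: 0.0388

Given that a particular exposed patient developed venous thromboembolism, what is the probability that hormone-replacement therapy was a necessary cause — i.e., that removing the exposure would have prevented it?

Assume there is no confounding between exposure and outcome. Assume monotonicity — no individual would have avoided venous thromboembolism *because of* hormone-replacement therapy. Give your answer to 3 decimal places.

PN ≈ 0.692

Let p₁ = 0.126, p₀ = 0.0388.
Under exogeneity and monotonicity, PN = (p₁ − p₀) / p₁.
PN = (0.126 − 0.0388) / 0.126 = 0.0872 / 0.126 ≈ 0.6921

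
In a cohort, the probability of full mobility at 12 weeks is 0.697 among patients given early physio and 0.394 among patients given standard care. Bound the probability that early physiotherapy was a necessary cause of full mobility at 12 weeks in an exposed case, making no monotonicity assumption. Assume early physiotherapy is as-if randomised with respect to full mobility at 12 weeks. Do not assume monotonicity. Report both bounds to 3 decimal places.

Let p₁ = 0.697, p₀ = 0.394.
Under exogeneity alone the bounds on PN are max{0,(p₁−p₀)/p₁} ≤ PN ≤ min{1,(1−p₀)/p₁}.
  lower = (p₁ − p₀)/p₁ = 0.303 / 0.697 ≈ 0.4347
  upper = min{1, (1 − p₀)/p₁} = 0.606 / 0.697 ≈ 0.8694

0.435 ≤ PN ≤ 0.869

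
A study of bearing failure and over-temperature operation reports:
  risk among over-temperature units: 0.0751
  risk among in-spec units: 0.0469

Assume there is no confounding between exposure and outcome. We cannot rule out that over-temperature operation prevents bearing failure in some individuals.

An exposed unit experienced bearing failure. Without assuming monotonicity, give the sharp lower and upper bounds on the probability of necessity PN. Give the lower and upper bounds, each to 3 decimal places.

Let p₁ = 0.0751, p₀ = 0.0469.
Under exogeneity alone the bounds on PN are max{0,(p₁−p₀)/p₁} ≤ PN ≤ min{1,(1−p₀)/p₁}.
  lower = (p₁ − p₀)/p₁ = 0.0282 / 0.0751 ≈ 0.3755
  upper = min{1, (1 − p₀)/p₁} = 0.9531 / 0.0751 ≈ 12.6911 → capped at 1

0.375 ≤ PN ≤ 1.000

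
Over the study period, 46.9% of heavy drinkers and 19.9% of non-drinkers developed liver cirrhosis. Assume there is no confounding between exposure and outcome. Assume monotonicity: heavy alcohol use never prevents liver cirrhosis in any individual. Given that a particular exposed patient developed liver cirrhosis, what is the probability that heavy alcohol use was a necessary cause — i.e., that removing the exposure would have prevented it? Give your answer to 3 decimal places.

PN ≈ 0.576

p₁ = 0.469, p₀ = 0.199.
Under exogeneity and monotonicity, PN = (p₁ − p₀) / p₁.
PN = (0.469 − 0.199) / 0.469 = 0.27 / 0.469 ≈ 0.5757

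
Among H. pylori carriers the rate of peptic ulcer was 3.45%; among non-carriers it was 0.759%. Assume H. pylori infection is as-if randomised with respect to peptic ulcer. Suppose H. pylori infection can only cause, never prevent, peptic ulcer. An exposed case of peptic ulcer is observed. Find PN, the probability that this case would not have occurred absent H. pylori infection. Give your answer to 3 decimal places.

PN ≈ 0.780

p₁ = 0.0345, p₀ = 0.00759.
Under exogeneity and monotonicity, PN = (p₁ − p₀) / p₁.
PN = (0.0345 − 0.00759) / 0.0345 = 0.02691 / 0.0345 ≈ 0.7800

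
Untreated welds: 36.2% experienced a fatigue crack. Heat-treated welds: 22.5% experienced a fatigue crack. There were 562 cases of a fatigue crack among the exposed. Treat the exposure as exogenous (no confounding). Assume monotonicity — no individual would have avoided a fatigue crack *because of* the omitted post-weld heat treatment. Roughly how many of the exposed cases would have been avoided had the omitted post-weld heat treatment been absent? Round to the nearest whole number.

p₁ = 0.362, p₀ = 0.225.
PN = (p₁ − p₀)/p₁ = (0.362 − 0.225) / 0.362 ≈ 0.37845.
Attributable cases ≈ PN × (exposed cases) = 0.37845 × 562 ≈ 212.69.

about 213 cases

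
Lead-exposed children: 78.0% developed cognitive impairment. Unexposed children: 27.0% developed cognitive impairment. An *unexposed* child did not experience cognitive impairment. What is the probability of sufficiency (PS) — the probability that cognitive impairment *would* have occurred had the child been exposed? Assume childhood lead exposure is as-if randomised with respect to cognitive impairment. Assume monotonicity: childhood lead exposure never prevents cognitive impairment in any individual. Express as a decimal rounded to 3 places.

p₁ = 0.78, p₀ = 0.27.
Under exogeneity and monotonicity, PS = (p₁ − p₀) / (1 − p₀).
PS = (0.78 − 0.27) / (1 − 0.27) = 0.51 / 0.73 ≈ 0.6986

PS ≈ 0.699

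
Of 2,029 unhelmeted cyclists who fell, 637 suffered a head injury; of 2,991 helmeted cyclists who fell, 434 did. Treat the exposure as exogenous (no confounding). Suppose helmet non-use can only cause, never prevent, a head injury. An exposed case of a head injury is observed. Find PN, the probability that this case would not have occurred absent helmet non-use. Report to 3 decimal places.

PN ≈ 0.538

p₁ = P(outcome | exposed) = 637/2029 = 0.31395
p₀ = P(outcome | unexposed) = 434/2991 = 0.1451
Under exogeneity and monotonicity, PN = (p₁ − p₀) / p₁.
PN = (0.31395 − 0.1451) / 0.31395 = 0.16885 / 0.31395 ≈ 0.5378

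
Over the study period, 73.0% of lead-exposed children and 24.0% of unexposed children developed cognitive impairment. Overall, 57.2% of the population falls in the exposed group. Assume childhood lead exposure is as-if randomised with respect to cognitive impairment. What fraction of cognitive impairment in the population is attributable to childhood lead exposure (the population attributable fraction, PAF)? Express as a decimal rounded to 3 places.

p₁ = 0.73, p₀ = 0.24.
Overall risk P(Y=1) = π·p₁ + (1−π)·p₀ = 0.572×0.73 + 0.428×0.24 = 0.52028.
Under exogeneity, PAF = [P(Y=1) − p₀] / P(Y=1).
PAF = (0.52028 − 0.24) / 0.52028 ≈ 0.5387

PAF ≈ 0.539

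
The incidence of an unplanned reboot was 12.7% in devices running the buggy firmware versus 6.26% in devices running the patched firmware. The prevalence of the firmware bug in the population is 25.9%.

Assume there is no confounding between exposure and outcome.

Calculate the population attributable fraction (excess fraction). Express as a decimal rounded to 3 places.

p₁ = 0.127, p₀ = 0.0626.
Overall risk P(Y=1) = π·p₁ + (1−π)·p₀ = 0.259×0.127 + 0.741×0.0626 = 0.07928.
Under exogeneity, PAF = [P(Y=1) − p₀] / P(Y=1).
PAF = (0.07928 − 0.0626) / 0.07928 ≈ 0.2104

PAF ≈ 0.210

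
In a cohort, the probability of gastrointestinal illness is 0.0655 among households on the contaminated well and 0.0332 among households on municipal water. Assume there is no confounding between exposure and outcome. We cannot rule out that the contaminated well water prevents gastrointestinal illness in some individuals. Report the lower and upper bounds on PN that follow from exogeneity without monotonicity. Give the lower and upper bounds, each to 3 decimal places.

Let p₁ = 0.0655, p₀ = 0.0332.
Under exogeneity alone the bounds on PN are max{0,(p₁−p₀)/p₁} ≤ PN ≤ min{1,(1−p₀)/p₁}.
  lower = (p₁ − p₀)/p₁ = 0.0323 / 0.0655 ≈ 0.4931
  upper = min{1, (1 − p₀)/p₁} = 0.9668 / 0.0655 ≈ 14.7603 → capped at 1

0.493 ≤ PN ≤ 1.000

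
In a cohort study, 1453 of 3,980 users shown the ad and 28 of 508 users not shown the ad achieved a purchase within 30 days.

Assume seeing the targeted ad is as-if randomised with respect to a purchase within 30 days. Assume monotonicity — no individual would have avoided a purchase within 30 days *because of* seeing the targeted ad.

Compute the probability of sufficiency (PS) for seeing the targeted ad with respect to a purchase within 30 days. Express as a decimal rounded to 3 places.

p₁ = P(outcome | exposed) = 1453/3980 = 0.36508
p₀ = P(outcome | unexposed) = 28/508 = 0.055118
Under exogeneity and monotonicity, PS = (p₁ − p₀) / (1 − p₀).
PS = (0.36508 − 0.055118) / (1 − 0.055118) = 0.30996 / 0.94488 ≈ 0.3280

PS ≈ 0.328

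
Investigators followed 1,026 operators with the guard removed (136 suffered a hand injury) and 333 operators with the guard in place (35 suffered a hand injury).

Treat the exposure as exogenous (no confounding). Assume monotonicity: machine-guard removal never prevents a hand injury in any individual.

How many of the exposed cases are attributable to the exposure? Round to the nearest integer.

p₁ = P(outcome | exposed) = 136/1026 = 0.13255
p₀ = P(outcome | unexposed) = 35/333 = 0.10511
PN = (p₁ − p₀)/p₁ = (0.13255 − 0.10511) / 0.13255 ≈ 0.20707.
Attributable cases ≈ PN × (exposed cases) = 0.20707 × 136 ≈ 28.16.

about 28 cases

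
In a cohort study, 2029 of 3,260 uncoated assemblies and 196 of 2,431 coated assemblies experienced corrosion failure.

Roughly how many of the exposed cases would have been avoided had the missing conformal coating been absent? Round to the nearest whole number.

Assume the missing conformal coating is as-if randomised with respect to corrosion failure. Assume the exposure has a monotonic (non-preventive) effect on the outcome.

p₁ = P(outcome | exposed) = 2029/3260 = 0.62239
p₀ = P(outcome | unexposed) = 196/2431 = 0.080625
PN = (p₁ − p₀)/p₁ = (0.62239 − 0.080625) / 0.62239 ≈ 0.87046.
Attributable cases ≈ PN × (exposed cases) = 0.87046 × 2029 ≈ 1766.16.

about 1766 cases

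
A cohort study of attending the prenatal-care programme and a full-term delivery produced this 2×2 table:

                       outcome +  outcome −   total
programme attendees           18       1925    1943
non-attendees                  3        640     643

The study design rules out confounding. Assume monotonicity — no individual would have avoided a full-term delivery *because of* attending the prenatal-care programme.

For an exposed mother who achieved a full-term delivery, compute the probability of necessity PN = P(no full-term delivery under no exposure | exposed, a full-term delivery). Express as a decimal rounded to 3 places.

p₁ = P(outcome | exposed) = 18/1943 = 0.009264
p₀ = P(outcome | unexposed) = 3/643 = 0.0046656
Under exogeneity and monotonicity, PN = (p₁ − p₀) / p₁.
PN = (0.009264 − 0.0046656) / 0.009264 = 0.0045984 / 0.009264 ≈ 0.4964

PN ≈ 0.496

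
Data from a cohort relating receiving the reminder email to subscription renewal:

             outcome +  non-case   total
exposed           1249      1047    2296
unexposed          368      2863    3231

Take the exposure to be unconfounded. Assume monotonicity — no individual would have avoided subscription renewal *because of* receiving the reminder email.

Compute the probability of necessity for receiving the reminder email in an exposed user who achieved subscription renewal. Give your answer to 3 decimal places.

p₁ = P(outcome | exposed) = 1249/2296 = 0.54399
p₀ = P(outcome | unexposed) = 368/3231 = 0.1139
Under exogeneity and monotonicity, PN = (p₁ − p₀)/p₁.
PN = (0.54399 − 0.1139) / 0.54399 ≈ 0.7906

PN ≈ 0.791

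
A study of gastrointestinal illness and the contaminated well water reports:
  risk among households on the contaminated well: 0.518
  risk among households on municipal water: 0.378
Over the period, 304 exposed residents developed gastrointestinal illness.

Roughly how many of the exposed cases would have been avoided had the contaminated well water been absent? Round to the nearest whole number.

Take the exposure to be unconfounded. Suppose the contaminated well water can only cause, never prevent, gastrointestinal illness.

about 82 cases

Let p₁ = 0.518, p₀ = 0.378.
PN = (p₁ − p₀)/p₁ = (0.518 − 0.378) / 0.518 ≈ 0.27027.
Attributable cases ≈ PN × (exposed cases) = 0.27027 × 304 ≈ 82.16.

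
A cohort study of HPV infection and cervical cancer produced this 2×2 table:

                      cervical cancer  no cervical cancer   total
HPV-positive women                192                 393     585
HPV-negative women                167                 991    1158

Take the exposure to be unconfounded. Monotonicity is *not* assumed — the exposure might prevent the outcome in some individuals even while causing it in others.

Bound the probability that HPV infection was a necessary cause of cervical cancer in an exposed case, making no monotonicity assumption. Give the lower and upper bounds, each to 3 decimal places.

0.561 ≤ PN ≤ 1.000

p₁ = P(outcome | exposed) = 192/585 = 0.32821
p₀ = P(outcome | unexposed) = 167/1158 = 0.14421
Under exogeneity alone the bounds on PN are max{0,(p₁−p₀)/p₁} ≤ PN ≤ min{1,(1−p₀)/p₁}.
  lower = (p₁ − p₀)/p₁ = 0.18399 / 0.32821 ≈ 0.5606
  upper = min{1, (1 − p₀)/p₁} = 0.85579 / 0.32821 ≈ 2.6075 → capped at 1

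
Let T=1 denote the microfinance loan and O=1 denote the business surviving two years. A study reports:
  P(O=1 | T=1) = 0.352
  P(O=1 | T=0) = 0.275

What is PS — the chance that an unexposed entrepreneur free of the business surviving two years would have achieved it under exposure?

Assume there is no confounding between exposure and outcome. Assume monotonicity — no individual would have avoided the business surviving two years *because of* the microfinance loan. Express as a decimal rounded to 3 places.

Let p₁ = 0.352, p₀ = 0.275.
Under exogeneity and monotonicity, PS = (p₁ − p₀) / (1 − p₀).
PS = (0.352 − 0.275) / (1 − 0.275) = 0.077 / 0.725 ≈ 0.1062

PS ≈ 0.106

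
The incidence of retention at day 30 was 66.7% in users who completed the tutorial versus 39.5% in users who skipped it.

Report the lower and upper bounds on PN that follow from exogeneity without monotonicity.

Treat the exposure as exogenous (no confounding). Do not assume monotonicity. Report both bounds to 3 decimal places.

p₁ = 0.667, p₀ = 0.395.
Under exogeneity alone the bounds on PN are max{0,(p₁−p₀)/p₁} ≤ PN ≤ min{1,(1−p₀)/p₁}.
  lower = (p₁ − p₀)/p₁ = 0.272 / 0.667 ≈ 0.4078
  upper = min{1, (1 − p₀)/p₁} = 0.605 / 0.667 ≈ 0.9070

0.408 ≤ PN ≤ 0.907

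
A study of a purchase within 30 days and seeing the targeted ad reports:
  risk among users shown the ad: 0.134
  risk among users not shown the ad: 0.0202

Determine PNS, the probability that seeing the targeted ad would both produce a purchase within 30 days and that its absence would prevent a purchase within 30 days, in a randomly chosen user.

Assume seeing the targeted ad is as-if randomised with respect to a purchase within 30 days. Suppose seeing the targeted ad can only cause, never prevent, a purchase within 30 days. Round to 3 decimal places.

PNS ≈ 0.114

Let p₁ = 0.134, p₀ = 0.0202.
Under exogeneity and monotonicity, PNS = p₁ − p₀.
PNS = 0.134 − 0.0202 = 0.1138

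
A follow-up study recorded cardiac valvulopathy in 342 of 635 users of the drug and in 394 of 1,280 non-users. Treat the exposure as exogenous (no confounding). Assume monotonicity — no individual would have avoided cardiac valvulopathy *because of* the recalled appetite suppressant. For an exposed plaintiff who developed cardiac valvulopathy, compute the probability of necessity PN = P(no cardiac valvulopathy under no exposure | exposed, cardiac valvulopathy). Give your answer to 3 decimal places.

p₁ = P(outcome | exposed) = 342/635 = 0.53858
p₀ = P(outcome | unexposed) = 394/1280 = 0.30781
Under exogeneity and monotonicity, PN = (p₁ − p₀) / p₁.
PN = (0.53858 − 0.30781) / 0.53858 = 0.23077 / 0.53858 ≈ 0.4285

PN ≈ 0.428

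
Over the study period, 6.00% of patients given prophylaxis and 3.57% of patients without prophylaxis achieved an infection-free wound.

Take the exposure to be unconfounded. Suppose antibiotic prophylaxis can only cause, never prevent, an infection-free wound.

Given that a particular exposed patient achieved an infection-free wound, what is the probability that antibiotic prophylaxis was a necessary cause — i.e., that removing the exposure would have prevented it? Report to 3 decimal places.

PN ≈ 0.405

p₁ = 0.06, p₀ = 0.0357.
Under exogeneity and monotonicity, PN = (p₁ − p₀) / p₁.
PN = (0.06 − 0.0357) / 0.06 = 0.0243 / 0.06 ≈ 0.4050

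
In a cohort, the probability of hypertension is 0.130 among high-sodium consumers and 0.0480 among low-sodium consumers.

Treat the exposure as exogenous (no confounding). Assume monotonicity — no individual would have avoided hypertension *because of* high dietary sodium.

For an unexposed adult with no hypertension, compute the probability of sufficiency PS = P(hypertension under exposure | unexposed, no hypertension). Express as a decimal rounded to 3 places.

Let p₁ = 0.13, p₀ = 0.048.
Under exogeneity and monotonicity, PS = (p₁ − p₀) / (1 − p₀).
PS = (0.13 − 0.048) / (1 − 0.048) = 0.082 / 0.952 ≈ 0.0861

PS ≈ 0.086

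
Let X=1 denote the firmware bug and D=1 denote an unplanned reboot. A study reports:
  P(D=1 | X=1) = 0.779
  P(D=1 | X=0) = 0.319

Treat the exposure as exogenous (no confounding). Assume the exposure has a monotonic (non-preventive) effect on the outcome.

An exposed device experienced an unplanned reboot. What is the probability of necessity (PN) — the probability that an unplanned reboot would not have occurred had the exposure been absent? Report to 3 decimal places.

Let p₁ = 0.779, p₀ = 0.319.
Under exogeneity and monotonicity, PN = (p₁ − p₀) / p₁.
PN = (0.779 − 0.319) / 0.779 = 0.46 / 0.779 ≈ 0.5905

PN ≈ 0.591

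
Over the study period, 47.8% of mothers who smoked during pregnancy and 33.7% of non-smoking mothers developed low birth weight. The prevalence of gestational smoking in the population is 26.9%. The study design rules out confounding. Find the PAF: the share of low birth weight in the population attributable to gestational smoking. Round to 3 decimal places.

p₁ = 0.478, p₀ = 0.337.
Overall risk P(Y=1) = π·p₁ + (1−π)·p₀ = 0.269×0.478 + 0.731×0.337 = 0.37493.
Under exogeneity, PAF = [P(Y=1) − p₀] / P(Y=1).
PAF = (0.37493 − 0.337) / 0.37493 ≈ 0.1012

PAF ≈ 0.101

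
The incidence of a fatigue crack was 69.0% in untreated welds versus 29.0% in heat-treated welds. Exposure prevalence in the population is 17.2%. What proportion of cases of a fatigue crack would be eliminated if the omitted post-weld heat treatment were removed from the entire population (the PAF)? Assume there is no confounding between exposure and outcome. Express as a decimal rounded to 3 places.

PAF ≈ 0.192

p₁ = 0.69, p₀ = 0.29.
Overall risk P(Y=1) = π·p₁ + (1−π)·p₀ = 0.172×0.69 + 0.828×0.29 = 0.3588.
Under exogeneity, PAF = [P(Y=1) − p₀] / P(Y=1).
PAF = (0.3588 − 0.29) / 0.3588 ≈ 0.1918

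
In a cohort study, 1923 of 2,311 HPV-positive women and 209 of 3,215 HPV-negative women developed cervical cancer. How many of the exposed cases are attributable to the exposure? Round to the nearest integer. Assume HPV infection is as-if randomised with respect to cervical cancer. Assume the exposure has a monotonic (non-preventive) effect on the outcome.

p₁ = P(outcome | exposed) = 1923/2311 = 0.83211
p₀ = P(outcome | unexposed) = 209/3215 = 0.065008
PN = (p₁ − p₀)/p₁ = (0.83211 − 0.065008) / 0.83211 ≈ 0.92188.
Attributable cases ≈ PN × (exposed cases) = 0.92188 × 1923 ≈ 1772.77.

about 1773 cases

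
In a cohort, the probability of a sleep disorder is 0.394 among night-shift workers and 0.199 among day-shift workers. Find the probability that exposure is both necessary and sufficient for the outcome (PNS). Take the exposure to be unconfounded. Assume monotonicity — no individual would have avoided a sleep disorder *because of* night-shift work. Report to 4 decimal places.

Let p₁ = 0.394, p₀ = 0.199.
Under exogeneity and monotonicity, PNS = p₁ − p₀.
PNS = 0.394 − 0.199 = 0.195

PNS ≈ 0.1950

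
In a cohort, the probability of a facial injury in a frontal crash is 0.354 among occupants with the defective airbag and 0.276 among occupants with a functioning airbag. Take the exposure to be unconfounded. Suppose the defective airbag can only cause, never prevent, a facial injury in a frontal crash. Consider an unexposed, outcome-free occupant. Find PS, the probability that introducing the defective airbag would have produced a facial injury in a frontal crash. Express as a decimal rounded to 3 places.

PS ≈ 0.108

Let p₁ = 0.354, p₀ = 0.276.
Under exogeneity and monotonicity, PS = (p₁ − p₀) / (1 − p₀).
PS = (0.354 − 0.276) / (1 − 0.276) = 0.078 / 0.724 ≈ 0.1077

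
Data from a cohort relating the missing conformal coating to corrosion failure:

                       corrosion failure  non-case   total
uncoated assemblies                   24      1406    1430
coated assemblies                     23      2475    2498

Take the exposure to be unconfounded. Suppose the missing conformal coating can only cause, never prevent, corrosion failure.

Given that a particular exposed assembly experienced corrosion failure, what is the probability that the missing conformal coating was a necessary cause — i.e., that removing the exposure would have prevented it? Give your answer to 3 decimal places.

PN ≈ 0.451

p₁ = P(outcome | exposed) = 24/1430 = 0.016783
p₀ = P(outcome | unexposed) = 23/2498 = 0.0092074
Under exogeneity and monotonicity, PN = (p₁ − p₀) / p₁.
PN = (0.016783 − 0.0092074) / 0.016783 = 0.0075759 / 0.016783 ≈ 0.4514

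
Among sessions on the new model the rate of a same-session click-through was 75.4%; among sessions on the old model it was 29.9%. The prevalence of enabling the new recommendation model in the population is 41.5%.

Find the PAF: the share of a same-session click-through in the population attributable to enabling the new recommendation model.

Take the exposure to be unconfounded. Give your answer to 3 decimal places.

PAF ≈ 0.387

p₁ = 0.754, p₀ = 0.299.
Overall risk P(Y=1) = π·p₁ + (1−π)·p₀ = 0.415×0.754 + 0.585×0.299 = 0.48782.
Under exogeneity, PAF = [P(Y=1) − p₀] / P(Y=1).
PAF = (0.48782 − 0.299) / 0.48782 ≈ 0.3871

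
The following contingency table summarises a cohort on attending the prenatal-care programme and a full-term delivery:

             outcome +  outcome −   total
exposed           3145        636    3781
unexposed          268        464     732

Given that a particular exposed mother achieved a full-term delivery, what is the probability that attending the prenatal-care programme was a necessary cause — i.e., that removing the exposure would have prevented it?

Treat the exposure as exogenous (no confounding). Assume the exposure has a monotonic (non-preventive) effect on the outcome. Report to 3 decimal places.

p₁ = P(outcome | exposed) = 3145/3781 = 0.83179
p₀ = P(outcome | unexposed) = 268/732 = 0.36612
Under exogeneity and monotonicity, PN = (p₁ − p₀)/p₁.
PN = (0.83179 − 0.36612) / 0.83179 ≈ 0.5598

PN ≈ 0.560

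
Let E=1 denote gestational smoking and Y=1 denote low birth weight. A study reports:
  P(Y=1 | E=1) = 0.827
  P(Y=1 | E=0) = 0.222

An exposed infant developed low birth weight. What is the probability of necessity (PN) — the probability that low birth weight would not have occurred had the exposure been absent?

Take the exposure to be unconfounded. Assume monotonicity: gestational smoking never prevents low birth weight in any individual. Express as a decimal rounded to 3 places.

Let p₁ = 0.827, p₀ = 0.222.
Under exogeneity and monotonicity, PN = (p₁ − p₀) / p₁.
PN = (0.827 − 0.222) / 0.827 = 0.605 / 0.827 ≈ 0.7316

PN ≈ 0.732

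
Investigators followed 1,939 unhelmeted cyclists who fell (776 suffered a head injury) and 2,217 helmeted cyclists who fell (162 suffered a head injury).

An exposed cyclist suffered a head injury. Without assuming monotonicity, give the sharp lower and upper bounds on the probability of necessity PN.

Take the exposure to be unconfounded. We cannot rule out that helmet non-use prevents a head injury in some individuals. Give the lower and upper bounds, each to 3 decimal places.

p₁ = P(outcome | exposed) = 776/1939 = 0.40021
p₀ = P(outcome | unexposed) = 162/2217 = 0.073072
Under exogeneity alone the bounds on PN are max{0,(p₁−p₀)/p₁} ≤ PN ≤ min{1,(1−p₀)/p₁}.
  lower = (p₁ − p₀)/p₁ = 0.32713 / 0.40021 ≈ 0.8174
  upper = min{1, (1 − p₀)/p₁} = 0.92693 / 0.40021 ≈ 2.3161 → capped at 1

0.817 ≤ PN ≤ 1.000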